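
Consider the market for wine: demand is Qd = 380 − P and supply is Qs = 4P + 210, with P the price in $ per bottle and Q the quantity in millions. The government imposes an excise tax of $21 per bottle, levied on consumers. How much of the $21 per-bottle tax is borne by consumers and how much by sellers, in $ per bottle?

Consumers bear $16.8 per bottle; sellers bear $4.2 per bottle.

Before the tax: set 380 − P = 4P + 210 → P* = $34, Q* = 346.
With the tax collected from consumers, demand (in seller-price terms) shifts: Qd = 380 − (P + 21).
Solving gives Q = 329.2 with consumers paying $50.8 and sellers receiving $29.8 (the $21 wedge).
Burden on consumers: $16.8; on sellers: $4.2. (They sum to $21.)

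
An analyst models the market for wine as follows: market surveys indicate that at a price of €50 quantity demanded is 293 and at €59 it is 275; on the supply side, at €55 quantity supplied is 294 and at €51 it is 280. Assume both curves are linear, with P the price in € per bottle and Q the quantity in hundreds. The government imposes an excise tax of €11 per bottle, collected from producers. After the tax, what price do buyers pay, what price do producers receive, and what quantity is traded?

Buyers pay €60; producers receive €49; quantity = 273.

Demand slope: (275 − 293)/(59 − 50) = -2, so Qd = 393 − 2P.
Supply slope: (280 − 294)/(51 − 55) = 3.5, so Qs = 3.5P + 101.5.
Before the tax: set 393 − 2P = 3.5P + 101.5 → P* = €53, Q* = 287.
With the tax collected from producers, supply shifts: Qs = 3.5(P − 11) + 101.5.
Solving gives Q = 273 with buyers paying €60 and producers receiving €49 (the €11 wedge).
The less price-elastic side of the market bears the larger share of a per-unit tax.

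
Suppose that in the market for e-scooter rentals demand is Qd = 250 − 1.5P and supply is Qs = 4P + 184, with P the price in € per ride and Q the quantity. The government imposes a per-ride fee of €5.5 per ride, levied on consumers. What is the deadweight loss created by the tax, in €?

Before the tax: set 250 − 1.5P = 4P + 184 → P* = €12, Q* = 232.
With the tax collected from consumers, demand (in seller-price terms) shifts: Qd = 250 − 1.5(P + 5.5).
New equilibrium: consumers pay €16, suppliers receive €10.5, Q = 226. (Wedge: Pb − Ps = 5.5.)
Quantity falls by |ΔQ| = |232 − 226| = 6.
DWL = ½ · t · |ΔQ| = ½ · 5.5 · 6 = €16.5.

Deadweight loss = €16.5.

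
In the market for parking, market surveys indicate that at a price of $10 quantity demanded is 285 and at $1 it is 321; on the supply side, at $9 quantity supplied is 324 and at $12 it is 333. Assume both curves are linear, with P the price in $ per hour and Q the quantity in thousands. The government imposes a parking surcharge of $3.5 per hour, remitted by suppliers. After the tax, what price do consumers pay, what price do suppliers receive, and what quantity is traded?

Demand slope: (321 − 285)/(1 − 10) = -4, so Qd = 325 − 4P.
Supply slope: (333 − 324)/(12 − 9) = 3, so Qs = 3P + 297.
Without the tax, 325 − 4P = 3P + 297 gives 7P = 28, so P* = $4 and Q* = 309.
With the tax collected from suppliers, supply shifts: Qs = 3(P − 3.5) + 297.
Solving gives Q = 303 with consumers paying $5.5 and suppliers receiving $2 (the $3.5 wedge).

Consumers pay $5.5; suppliers receive $2; quantity = 303.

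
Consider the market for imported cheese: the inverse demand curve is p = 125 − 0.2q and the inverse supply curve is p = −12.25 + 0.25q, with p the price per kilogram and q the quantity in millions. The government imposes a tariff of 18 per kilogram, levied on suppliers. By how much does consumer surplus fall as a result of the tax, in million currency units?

Inverting to q(p) form: qd = 625 − 5p; qs = 4p + 49.
Before the tax: set 625 − 5p = 4p + 49 → p* = 64, q* = 305.
With the tax collected from suppliers, supply shifts: qs = 4(p − 18) + 49.
Solving gives q = 265 with consumers paying 72 and suppliers receiving 54 (the 18 wedge).
ΔCS is the trapezoid between Q = 265 and Q = 305 of height 8: ½ · (305 + 265) · 8 = 2280.

Consumer surplus falls by 2280 million.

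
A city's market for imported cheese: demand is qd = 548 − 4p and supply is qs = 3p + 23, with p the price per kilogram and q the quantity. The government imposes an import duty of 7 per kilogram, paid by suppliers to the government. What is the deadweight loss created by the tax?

Before the tax: set 548 − 4p = 3p + 23 → p* = 75, q* = 248.
With the tax collected from suppliers, supply shifts: qs = 3(p − 7) + 23.
Solving gives q = 236 with consumers paying 78 and suppliers receiving 71 (the 7 wedge).
Quantity falls by |ΔQ| = |248 − 236| = 12.
DWL = ½ · t · |ΔQ| = ½ · 7 · 12 = 42.

Deadweight loss = 42.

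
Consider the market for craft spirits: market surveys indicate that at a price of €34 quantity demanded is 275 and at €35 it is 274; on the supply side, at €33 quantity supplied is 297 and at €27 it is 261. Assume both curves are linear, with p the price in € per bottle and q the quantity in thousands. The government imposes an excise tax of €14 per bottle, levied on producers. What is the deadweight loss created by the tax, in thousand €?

Deadweight loss = €84 thousand.

Demand slope: (274 − 275)/(35 − 34) = -1, so qd = 309 − p.
Supply slope: (261 − 297)/(27 − 33) = 6, so qs = 6p + 99.
Without the tax, 309 − p = 6p + 99 gives 7p = 210, so p* = €30 and q* = 279.
With the tax collected from producers, supply shifts: qs = 6(p − 14) + 99.
Solving gives q = 267 with consumers paying €42 and producers receiving €28 (the €14 wedge).
Quantity falls by |ΔQ| = |279 − 267| = 12.
DWL = ½ · t · |ΔQ| = ½ · 14 · 12 = €84.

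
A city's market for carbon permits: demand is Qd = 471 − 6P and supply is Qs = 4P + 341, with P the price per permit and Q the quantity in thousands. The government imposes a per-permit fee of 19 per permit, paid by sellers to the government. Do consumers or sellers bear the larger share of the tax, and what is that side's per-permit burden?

Before the tax: set 471 − 6P = 4P + 341 → P* = 13, Q* = 393.
With the tax collected from sellers, supply shifts: Qs = 4(P − 19) + 341.
Solving gives Q = 347.4 with consumers paying 20.6 and sellers receiving 1.6 (the 19 wedge).
Per-permit burden: consumers 7.6, sellers 11.4.
Sellers take the larger share because supply is less price-elastic here (demand slope 6 vs supply slope 4).
The less price-elastic side of the market bears the larger share of a per-unit tax.

Sellers bear the larger share: 11.4 per permit.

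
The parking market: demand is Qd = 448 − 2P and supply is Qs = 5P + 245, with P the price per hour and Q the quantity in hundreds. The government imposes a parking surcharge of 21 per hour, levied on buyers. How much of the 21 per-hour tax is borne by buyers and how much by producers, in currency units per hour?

Before the tax: set 448 − 2P = 5P + 245 → P* = 29, Q* = 390.
With the tax collected from buyers, demand (in seller-price terms) shifts: Qd = 448 − 2(P + 21).
New equilibrium: buyers pay 44, producers receive 23, Q = 360. (Wedge: Pb − Ps = 21.)
Burden on buyers: 15; on producers: 6. (They sum to 21.)

Buyers bear 15 per hour; producers bear 6 per hour.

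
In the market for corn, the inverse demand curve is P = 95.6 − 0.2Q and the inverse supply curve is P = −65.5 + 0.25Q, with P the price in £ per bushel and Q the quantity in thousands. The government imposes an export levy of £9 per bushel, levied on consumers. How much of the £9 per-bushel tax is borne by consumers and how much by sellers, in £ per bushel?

Inverting to Q(P) form: Qd = 478 − 5P; Qs = 4P + 262.
Without the tax, 478 − 5P = 4P + 262 gives 9P = 216, so P* = £24 and Q* = 358.
With the tax collected from consumers, demand (in seller-price terms) shifts: Qd = 478 − 5(P + 9).
Solving gives Q = 338 with consumers paying £28 and sellers receiving £19 (the £9 wedge).
Burden on consumers: £4; on sellers: £5. (They sum to £9.)
The less price-elastic side of the market bears the larger share of a per-unit tax.

Consumers bear £4 per bushel; sellers bear £5 per bushel.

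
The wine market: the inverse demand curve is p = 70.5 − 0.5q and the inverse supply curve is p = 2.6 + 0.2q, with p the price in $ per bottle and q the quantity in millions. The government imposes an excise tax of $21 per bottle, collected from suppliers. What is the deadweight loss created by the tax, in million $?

Rewrite in direct form: qd = 141 − 2p and qs = 5p − 13.
Before the tax: set 141 − 2p = 5p − 13 → p* = $22, q* = 97.
With the tax collected from suppliers, supply shifts: qs = 5(p − 21) − 13.
New equilibrium: consumers pay $37, suppliers receive $16, q = 67. (Wedge: pb − ps = 21.)
Quantity falls by |ΔQ| = |97 − 67| = 30.
DWL = ½ · t · |ΔQ| = ½ · 21 · 30 = $315.

Deadweight loss = $315 million.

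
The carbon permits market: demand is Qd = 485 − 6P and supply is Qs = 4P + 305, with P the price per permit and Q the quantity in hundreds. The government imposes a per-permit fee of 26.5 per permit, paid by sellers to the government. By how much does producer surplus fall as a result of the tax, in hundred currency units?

Producer surplus falls by 5488.68 hundred.

Without the tax, 485 − 6P = 4P + 305 gives 10P = 180, so P* = 18 and Q* = 377.
With the tax collected from sellers, supply shifts: Qs = 4(P − 26.5) + 305.
Solving gives Q = 313.4 with buyers paying 28.6 and sellers receiving 2.1 (the 26.5 wedge).
ΔPS is the trapezoid between Q = 313.4 and Q = 377 of height 15.9: ½ · (377 + 313.4) · 15.9 = 5488.68.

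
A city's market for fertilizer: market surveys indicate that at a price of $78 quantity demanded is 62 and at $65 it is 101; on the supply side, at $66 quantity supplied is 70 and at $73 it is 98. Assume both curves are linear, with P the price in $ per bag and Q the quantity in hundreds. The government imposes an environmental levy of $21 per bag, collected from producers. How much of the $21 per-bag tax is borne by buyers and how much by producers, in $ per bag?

Buyers bear $12 per bag; producers bear $9 per bag.

Demand slope: (101 − 62)/(65 − 78) = -3, so Qd = 296 − 3P.
Supply slope: (98 − 70)/(73 − 66) = 4, so Qs = 4P − 194.
Without the tax, 296 − 3P = 4P − 194 gives 7P = 490, so P* = $70 and Q* = 86.
With the tax collected from producers, supply shifts: Qs = 4(P − 21) − 194.
Solving gives Q = 50 with buyers paying $82 and producers receiving $61 (the $21 wedge).
Burden on buyers: $12; on producers: $9. (They sum to $21.)
The less price-elastic side of the market bears the larger share of a per-unit tax.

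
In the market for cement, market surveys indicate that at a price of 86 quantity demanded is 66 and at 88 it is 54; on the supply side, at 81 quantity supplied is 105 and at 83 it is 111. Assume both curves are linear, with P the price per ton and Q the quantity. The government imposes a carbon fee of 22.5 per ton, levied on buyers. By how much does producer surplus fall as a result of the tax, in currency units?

Producer surplus falls by 1192.5.

Demand slope: (54 − 66)/(88 − 86) = -6, so Qd = 582 − 6P.
Supply slope: (111 − 105)/(83 − 81) = 3, so Qs = 3P − 138.
Before the tax: set 582 − 6P = 3P − 138 → P* = 80, Q* = 102.
With the tax collected from buyers, demand (in seller-price terms) shifts: Qd = 582 − 6(P + 22.5).
New equilibrium: buyers pay 87.5, sellers receive 65, Q = 57. (Wedge: Pb − Ps = 22.5.)
ΔPS is the trapezoid between Q = 57 and Q = 102 of height 15: ½ · (102 + 57) · 15 = 1192.5.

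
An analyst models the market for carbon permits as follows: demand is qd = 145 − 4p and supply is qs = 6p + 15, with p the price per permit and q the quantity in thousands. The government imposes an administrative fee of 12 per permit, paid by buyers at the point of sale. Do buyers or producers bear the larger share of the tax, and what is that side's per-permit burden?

Before the tax: set 145 − 4p = 6p + 15 → p* = 13, q* = 93.
With the tax collected from buyers, demand (in seller-price terms) shifts: qd = 145 − 4(p + 12).
Solving gives q = 64.2 with buyers paying 20.2 and producers receiving 8.2 (the 12 wedge).
Per-permit burden: buyers 7.2, producers 4.8.
Buyers take the larger share because demand is less price-elastic here (demand slope 4 vs supply slope 6).
The less price-elastic side of the market bears the larger share of a per-unit tax.

Buyers bear the larger share: 7.2 per permit.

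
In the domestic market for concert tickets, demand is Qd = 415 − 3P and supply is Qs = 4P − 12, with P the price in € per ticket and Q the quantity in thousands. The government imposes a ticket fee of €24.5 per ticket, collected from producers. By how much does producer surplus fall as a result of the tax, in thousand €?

Producer surplus falls by €2215.5 thousand.

Before the tax: set 415 − 3P = 4P − 12 → P* = €61, Q* = 232.
With the tax collected from producers, supply shifts: Qs = 4(P − 24.5) − 12.
Solving gives Q = 190 with buyers paying €75 and producers receiving €50.5 (the €24.5 wedge).
ΔPS is the trapezoid between Q = 190 and Q = 232 of height €10.5: ½ · (232 + 190) · 10.5 = €2215.5.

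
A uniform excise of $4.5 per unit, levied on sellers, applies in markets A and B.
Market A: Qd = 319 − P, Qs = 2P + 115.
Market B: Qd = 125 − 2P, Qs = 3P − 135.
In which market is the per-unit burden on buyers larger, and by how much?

Market A, by $0.3.

Market A: pre-tax P* = $68, Q* = 251; post-tax Q = 248; per-unit burden on buyers = $3.
Market B: pre-tax P* = $52, Q* = 21; post-tax Q = 15.6; per-unit burden on buyers = $2.7.
Difference: $3 vs $2.7 → market A is larger by $0.3.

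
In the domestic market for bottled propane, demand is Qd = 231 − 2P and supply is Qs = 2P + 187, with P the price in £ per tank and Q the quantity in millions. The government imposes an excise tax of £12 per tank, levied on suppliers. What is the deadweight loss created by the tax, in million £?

Before the tax: set 231 − 2P = 2P + 187 → P* = £11, Q* = 209.
With the tax collected from suppliers, supply shifts: Qs = 2(P − 12) + 187.
New equilibrium: buyers pay £17, suppliers receive £5, Q = 197. (Wedge: Pb − Ps = 12.)
Quantity falls by |ΔQ| = |209 − 197| = 12.
DWL = ½ · t · |ΔQ| = ½ · 12 · 12 = £72.

Deadweight loss = £72 million.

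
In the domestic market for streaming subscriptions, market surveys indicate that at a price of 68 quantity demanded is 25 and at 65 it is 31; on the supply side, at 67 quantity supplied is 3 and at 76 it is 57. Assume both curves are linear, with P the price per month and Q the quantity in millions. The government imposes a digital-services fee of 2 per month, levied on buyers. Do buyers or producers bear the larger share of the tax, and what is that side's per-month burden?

Buyers bear the larger share: 1.5 per month.

Demand slope: (31 − 25)/(65 − 68) = -2, so Qd = 161 − 2P.
Supply slope: (57 − 3)/(76 − 67) = 6, so Qs = 6P − 399.
Without the tax, 161 − 2P = 6P − 399 gives 8P = 560, so P* = 70 and Q* = 21.
With the tax collected from buyers, demand (in seller-price terms) shifts: Qd = 161 − 2(P + 2).
New equilibrium: buyers pay 71.5, producers receive 69.5, Q = 18. (Wedge: Pb − Ps = 2.)
Per-month burden: buyers 1.5, producers 0.5.
Buyers take the larger share because demand is less price-elastic here (demand slope 2 vs supply slope 6).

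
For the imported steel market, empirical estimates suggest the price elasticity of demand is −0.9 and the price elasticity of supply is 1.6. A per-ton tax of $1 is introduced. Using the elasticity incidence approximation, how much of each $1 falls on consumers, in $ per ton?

Consumers bear ≈ $0.64 per ton.

Incidence ratio: consumers' share ≈ εs / (εs + |εd|) = 1.6 / (1.6 + 0.9) = 0.64.
So consumers bear ≈ 0.64 × $1 = $0.64; suppliers bear $0.36.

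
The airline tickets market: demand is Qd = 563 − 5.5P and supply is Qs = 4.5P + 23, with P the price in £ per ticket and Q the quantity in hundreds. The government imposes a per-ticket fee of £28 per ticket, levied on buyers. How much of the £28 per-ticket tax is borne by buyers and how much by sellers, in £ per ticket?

Buyers bear £12.6 per ticket; sellers bear £15.4 per ticket.

Without the tax, 563 − 5.5P = 4.5P + 23 gives 10P = 540, so P* = £54 and Q* = 266.
With the tax collected from buyers, demand (in seller-price terms) shifts: Qd = 563 − 5.5(P + 28).
New equilibrium: buyers pay £66.6, sellers receive £38.6, Q = 196.7. (Wedge: Pb − Ps = 28.)
Burden on buyers: £12.6; on sellers: £15.4. (They sum to £28.)
The less price-elastic side of the market bears the larger share of a per-unit tax.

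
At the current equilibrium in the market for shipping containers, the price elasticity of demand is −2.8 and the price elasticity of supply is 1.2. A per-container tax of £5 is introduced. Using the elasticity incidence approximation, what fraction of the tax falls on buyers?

Buyers' share ≈ 0.3.

Incidence ratio: buyers' share ≈ εs / (εs + |εd|) = 1.2 / (1.2 + 2.8) = 0.3.
Supply is the less elastic side, so buyers bear the smaller share.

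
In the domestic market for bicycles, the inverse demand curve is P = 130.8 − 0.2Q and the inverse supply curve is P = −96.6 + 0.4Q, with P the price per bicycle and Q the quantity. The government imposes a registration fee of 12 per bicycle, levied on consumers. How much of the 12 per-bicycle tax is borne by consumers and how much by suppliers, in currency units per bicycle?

Consumers bear 4 per bicycle; suppliers bear 8 per bicycle.

Inverting to Q(P) form: Qd = 654 − 5P; Qs = 2.5P + 241.5.
Without the tax, 654 − 5P = 2.5P + 241.5 gives 7.5P = 412.5, so P* = 55 and Q* = 379.
With the tax collected from consumers, demand (in seller-price terms) shifts: Qd = 654 − 5(P + 12).
Solving gives Q = 359 with consumers paying 59 and suppliers receiving 47 (the 12 wedge).
Burden on consumers: 4; on suppliers: 8. (They sum to 12.)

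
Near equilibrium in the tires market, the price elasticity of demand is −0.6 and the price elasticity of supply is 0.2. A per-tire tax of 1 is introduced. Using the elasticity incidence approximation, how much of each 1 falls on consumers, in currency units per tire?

Incidence ratio: consumers' share ≈ εs / (εs + |εd|) = 0.2 / (0.2 + 0.6) = 0.25.
So consumers bear ≈ 0.25 × 1 = 0.25; producers bear 0.75.

Consumers bear ≈ 0.25 per tire.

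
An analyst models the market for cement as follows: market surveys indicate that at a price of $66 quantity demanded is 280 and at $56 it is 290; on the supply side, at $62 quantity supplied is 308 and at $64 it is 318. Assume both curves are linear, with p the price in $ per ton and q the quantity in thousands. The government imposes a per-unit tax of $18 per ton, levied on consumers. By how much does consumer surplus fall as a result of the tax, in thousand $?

Demand slope: (290 − 280)/(56 − 66) = -1, so qd = 346 − p.
Supply slope: (318 − 308)/(64 − 62) = 5, so qs = 5p − 2.
Without the tax, 346 − p = 5p − 2 gives 6p = 348, so p* = $58 and q* = 288.
With the tax collected from consumers, demand (in seller-price terms) shifts: qd = 346 − (p + 18).
Solving gives q = 273 with consumers paying $73 and sellers receiving $55 (the $18 wedge).
ΔCS is the trapezoid between Q = 273 and Q = 288 of height $15: ½ · (288 + 273) · 15 = $4207.5.

Consumer surplus falls by $4207.5 thousand.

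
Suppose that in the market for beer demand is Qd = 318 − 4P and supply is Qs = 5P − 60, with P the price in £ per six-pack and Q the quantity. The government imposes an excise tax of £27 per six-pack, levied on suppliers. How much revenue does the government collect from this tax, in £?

Without the tax, 318 − 4P = 5P − 60 gives 9P = 378, so P* = £42 and Q* = 150.
With the tax collected from suppliers, supply shifts: Qs = 5(P − 27) − 60.
New equilibrium: buyers pay £57, suppliers receive £30, Q = 90. (Wedge: Pb − Ps = 27.)
Revenue = t · Q = 27 · 90 = £2430.

Tax revenue = £2430.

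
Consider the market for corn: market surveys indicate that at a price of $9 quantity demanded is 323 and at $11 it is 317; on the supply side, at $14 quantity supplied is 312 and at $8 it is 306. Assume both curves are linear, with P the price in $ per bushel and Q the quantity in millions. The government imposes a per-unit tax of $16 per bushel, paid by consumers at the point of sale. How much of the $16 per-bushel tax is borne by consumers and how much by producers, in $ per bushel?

Consumers bear $4 per bushel; producers bear $12 per bushel.

Demand slope: (317 − 323)/(11 − 9) = -3, so Qd = 350 − 3P.
Supply slope: (306 − 312)/(8 − 14) = 1, so Qs = P + 298.
Without the tax, 350 − 3P = P + 298 gives 4P = 52, so P* = $13 and Q* = 311.
With the tax collected from consumers, demand (in seller-price terms) shifts: Qd = 350 − 3(P + 16).
New equilibrium: consumers pay $17, producers receive $1, Q = 299. (Wedge: Pb − Ps = 16.)
Burden on consumers: $4; on producers: $12. (They sum to $16.)
The less price-elastic side of the market bears the larger share of a per-unit tax.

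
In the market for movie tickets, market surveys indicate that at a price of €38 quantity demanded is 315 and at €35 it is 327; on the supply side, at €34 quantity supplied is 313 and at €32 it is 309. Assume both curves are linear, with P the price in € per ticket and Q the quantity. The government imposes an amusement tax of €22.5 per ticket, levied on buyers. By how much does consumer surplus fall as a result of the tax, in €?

Demand slope: (327 − 315)/(35 − 38) = -4, so Qd = 467 − 4P.
Supply slope: (309 − 313)/(32 − 34) = 2, so Qs = 2P + 245.
Before the tax: set 467 − 4P = 2P + 245 → P* = €37, Q* = 319.
With the tax collected from buyers, demand (in seller-price terms) shifts: Qd = 467 − 4(P + 22.5).
Solving gives Q = 289 with buyers paying €44.5 and suppliers receiving €22 (the €22.5 wedge).
ΔCS is the trapezoid between Q = 289 and Q = 319 of height €7.5: ½ · (319 + 289) · 7.5 = €2280.

Consumer surplus falls by €2280.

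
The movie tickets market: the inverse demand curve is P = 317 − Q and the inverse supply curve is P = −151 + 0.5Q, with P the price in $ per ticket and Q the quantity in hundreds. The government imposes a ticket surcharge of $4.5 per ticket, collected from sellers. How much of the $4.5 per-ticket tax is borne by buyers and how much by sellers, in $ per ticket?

Buyers bear $3 per ticket; sellers bear $1.5 per ticket.

Rewrite in direct form: Qd = 317 − P and Qs = 2P + 302.
Without the tax, 317 − P = 2P + 302 gives 3P = 15, so P* = $5 and Q* = 312.
With the tax collected from sellers, supply shifts: Qs = 2(P − 4.5) + 302.
Solving gives Q = 309 with buyers paying $8 and sellers receiving $3.5 (the $4.5 wedge).
Burden on buyers: $3; on sellers: $1.5. (They sum to $4.5.)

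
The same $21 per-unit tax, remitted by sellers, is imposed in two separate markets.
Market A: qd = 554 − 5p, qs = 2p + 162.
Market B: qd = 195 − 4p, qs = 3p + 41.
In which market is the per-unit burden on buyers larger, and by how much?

Market A: pre-tax p* = $56, q* = 274; post-tax q = 244; per-unit burden on buyers = $6.
Market B: pre-tax p* = $22, q* = 107; post-tax q = 71; per-unit burden on buyers = $9.
Difference: $6 vs $9 → market B is larger by $3.

Market B, by $3.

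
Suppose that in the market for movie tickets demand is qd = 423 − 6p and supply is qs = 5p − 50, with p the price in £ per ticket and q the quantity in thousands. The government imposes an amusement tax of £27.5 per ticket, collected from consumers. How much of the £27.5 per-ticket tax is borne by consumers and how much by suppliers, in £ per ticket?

Without the tax, 423 − 6p = 5p − 50 gives 11p = 473, so p* = £43 and q* = 165.
With the tax collected from consumers, demand (in seller-price terms) shifts: qd = 423 − 6(p + 27.5).
Solving gives q = 90 with consumers paying £55.5 and suppliers receiving £28 (the £27.5 wedge).
Burden on consumers: £12.5; on suppliers: £15. (They sum to £27.5.)

Consumers bear £12.5 per ticket; suppliers bear £15 per ticket.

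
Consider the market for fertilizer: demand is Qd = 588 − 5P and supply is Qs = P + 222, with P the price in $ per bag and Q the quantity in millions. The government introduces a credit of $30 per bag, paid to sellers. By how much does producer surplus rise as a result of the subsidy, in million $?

Producer surplus rises by $7387.5 million.

Before the subsidy: set 588 − 5P = P + 222 → P* = $61, Q* = 283.
With a per-unit subsidy paid to sellers, each receives P + 30 per unit sold, so supply becomes Qs = (P + 30) + 222.
New equilibrium: consumers pay $56, sellers receive $86, Q = 308. (Wedge: Pb − Ps = −30.)
ΔPS is the trapezoid between Q = 308 and Q = 283 of height $25: ½ · (283 + 308) · 25 = $7387.5.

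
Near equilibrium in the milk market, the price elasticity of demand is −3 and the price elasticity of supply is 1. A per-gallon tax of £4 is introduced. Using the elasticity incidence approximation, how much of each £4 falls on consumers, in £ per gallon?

Consumers bear ≈ £1 per gallon.

Incidence ratio: consumers' share ≈ εs / (εs + |εd|) = 1 / (1 + 3) = 0.25.
So consumers bear ≈ 0.25 × £4 = £1; suppliers bear £3.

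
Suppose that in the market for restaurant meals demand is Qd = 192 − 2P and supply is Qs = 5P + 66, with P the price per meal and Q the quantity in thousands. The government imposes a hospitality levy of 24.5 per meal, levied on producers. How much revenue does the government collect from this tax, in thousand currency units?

Without the tax, 192 − 2P = 5P + 66 gives 7P = 126, so P* = 18 and Q* = 156.
With the tax collected from producers, supply shifts: Qs = 5(P − 24.5) + 66.
New equilibrium: buyers pay 35.5, producers receive 11, Q = 121. (Wedge: Pb − Ps = 24.5.)
Revenue = t · Q = 24.5 · 121 = 2964.5.

Tax revenue = 2964.5 thousand.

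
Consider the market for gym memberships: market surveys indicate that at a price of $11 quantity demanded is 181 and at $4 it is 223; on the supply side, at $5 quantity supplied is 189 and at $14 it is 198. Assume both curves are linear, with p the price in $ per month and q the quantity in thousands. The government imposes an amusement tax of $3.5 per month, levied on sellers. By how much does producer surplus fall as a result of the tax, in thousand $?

Demand slope: (223 − 181)/(4 − 11) = -6, so qd = 247 − 6p.
Supply slope: (198 − 189)/(14 − 5) = 1, so qs = p + 184.
Before the tax: set 247 − 6p = p + 184 → p* = $9, q* = 193.
With the tax collected from sellers, supply shifts: qs = (p − 3.5) + 184.
Solving gives q = 190 with buyers paying $9.5 and sellers receiving $6 (the $3.5 wedge).
ΔPS is the trapezoid between Q = 190 and Q = 193 of height $3: ½ · (193 + 190) · 3 = $574.5.

Producer surplus falls by $574.5 thousand.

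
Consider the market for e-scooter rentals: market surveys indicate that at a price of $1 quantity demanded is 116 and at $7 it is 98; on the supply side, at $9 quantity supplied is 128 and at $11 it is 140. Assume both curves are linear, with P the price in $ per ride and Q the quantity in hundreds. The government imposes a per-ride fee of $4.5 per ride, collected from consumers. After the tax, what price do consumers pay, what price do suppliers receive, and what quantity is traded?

Demand slope: (98 − 116)/(7 − 1) = -3, so Qd = 119 − 3P.
Supply slope: (140 − 128)/(11 − 9) = 6, so Qs = 6P + 74.
Before the tax: set 119 − 3P = 6P + 74 → P* = $5, Q* = 104.
With the tax collected from consumers, demand (in seller-price terms) shifts: Qd = 119 − 3(P + 4.5).
New equilibrium: consumers pay $8, suppliers receive $3.5, Q = 95. (Wedge: Pb − Ps = 4.5.)
The less price-elastic side of the market bears the larger share of a per-unit tax.

Consumers pay $8; suppliers receive $3.5; quantity = 95.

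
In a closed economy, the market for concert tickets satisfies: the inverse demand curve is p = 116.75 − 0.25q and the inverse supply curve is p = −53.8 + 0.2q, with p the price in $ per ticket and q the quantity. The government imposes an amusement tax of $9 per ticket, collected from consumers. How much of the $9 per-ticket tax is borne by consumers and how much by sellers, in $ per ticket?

Consumers bear $5 per ticket; sellers bear $4 per ticket.

Inverting to q(p) form: qd = 467 − 4p; qs = 5p + 269.
Before the tax: set 467 − 4p = 5p + 269 → p* = $22, q* = 379.
With the tax collected from consumers, demand (in seller-price terms) shifts: qd = 467 − 4(p + 9).
Solving gives q = 359 with consumers paying $27 and sellers receiving $18 (the $9 wedge).
Burden on consumers: $5; on sellers: $4. (They sum to $9.)
The less price-elastic side of the market bears the larger share of a per-unit tax.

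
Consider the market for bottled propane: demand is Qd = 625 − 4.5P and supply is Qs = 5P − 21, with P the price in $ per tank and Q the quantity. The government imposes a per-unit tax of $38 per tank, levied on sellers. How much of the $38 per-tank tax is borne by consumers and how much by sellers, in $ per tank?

Consumers bear $20 per tank; sellers bear $18 per tank.

Before the tax: set 625 − 4.5P = 5P − 21 → P* = $68, Q* = 319.
With the tax collected from sellers, supply shifts: Qs = 5(P − 38) − 21.
New equilibrium: consumers pay $88, sellers receive $50, Q = 229. (Wedge: Pb − Ps = 38.)
Burden on consumers: $20; on sellers: $18. (They sum to $38.)
The less price-elastic side of the market bears the larger share of a per-unit tax.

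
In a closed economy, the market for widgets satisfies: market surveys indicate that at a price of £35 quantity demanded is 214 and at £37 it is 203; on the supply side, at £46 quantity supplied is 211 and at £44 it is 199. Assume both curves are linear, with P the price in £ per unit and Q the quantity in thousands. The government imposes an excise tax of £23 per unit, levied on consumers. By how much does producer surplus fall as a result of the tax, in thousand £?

Demand slope: (203 − 214)/(37 − 35) = -5.5, so Qd = 406.5 − 5.5P.
Supply slope: (199 − 211)/(44 − 46) = 6, so Qs = 6P − 65.
Without the tax, 406.5 − 5.5P = 6P − 65 gives 11.5P = 471.5, so P* = £41 and Q* = 181.
With the tax collected from consumers, demand (in seller-price terms) shifts: Qd = 406.5 − 5.5(P + 23).
Solving gives Q = 115 with consumers paying £53 and suppliers receiving £30 (the £23 wedge).
ΔPS is the trapezoid between Q = 115 and Q = 181 of height £11: ½ · (181 + 115) · 11 = £1628.

Producer surplus falls by £1628 thousand.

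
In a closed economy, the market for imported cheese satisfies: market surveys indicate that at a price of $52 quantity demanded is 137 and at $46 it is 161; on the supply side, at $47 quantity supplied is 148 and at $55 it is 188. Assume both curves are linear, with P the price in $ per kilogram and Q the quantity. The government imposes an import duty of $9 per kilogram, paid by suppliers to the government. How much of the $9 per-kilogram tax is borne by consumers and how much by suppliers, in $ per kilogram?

Consumers bear $5 per kilogram; suppliers bear $4 per kilogram.

Demand slope: (161 − 137)/(46 − 52) = -4, so Qd = 345 − 4P.
Supply slope: (188 − 148)/(55 − 47) = 5, so Qs = 5P − 87.
Without the tax, 345 − 4P = 5P − 87 gives 9P = 432, so P* = $48 and Q* = 153.
With the tax collected from suppliers, supply shifts: Qs = 5(P − 9) − 87.
Solving gives Q = 133 with consumers paying $53 and suppliers receiving $44 (the $9 wedge).
Burden on consumers: $5; on suppliers: $4. (They sum to $9.)
The less price-elastic side of the market bears the larger share of a per-unit tax.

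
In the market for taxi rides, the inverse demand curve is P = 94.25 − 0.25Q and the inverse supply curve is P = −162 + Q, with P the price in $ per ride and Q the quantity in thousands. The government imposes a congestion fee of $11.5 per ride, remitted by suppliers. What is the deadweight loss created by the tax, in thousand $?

Deadweight loss = $52.9 thousand.

Inverting to Q(P) form: Qd = 377 − 4P; Qs = P + 162.
Without the tax, 377 − 4P = P + 162 gives 5P = 215, so P* = $43 and Q* = 205.
With the tax collected from suppliers, supply shifts: Qs = (P − 11.5) + 162.
Solving gives Q = 195.8 with buyers paying $45.3 and suppliers receiving $33.8 (the $11.5 wedge).
Quantity falls by |ΔQ| = |205 − 195.8| = 9.2.
DWL = ½ · t · |ΔQ| = ½ · 11.5 · 9.2 = $52.9.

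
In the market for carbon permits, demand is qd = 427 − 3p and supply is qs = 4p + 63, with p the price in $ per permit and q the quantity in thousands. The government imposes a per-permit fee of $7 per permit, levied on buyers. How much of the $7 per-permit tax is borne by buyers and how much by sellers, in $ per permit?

Before the tax: set 427 − 3p = 4p + 63 → p* = $52, q* = 271.
With the tax collected from buyers, demand (in seller-price terms) shifts: qd = 427 − 3(p + 7).
New equilibrium: buyers pay $56, sellers receive $49, q = 259. (Wedge: pb − ps = 7.)
Burden on buyers: $4; on sellers: $3. (They sum to $7.)
The less price-elastic side of the market bears the larger share of a per-unit tax.

Buyers bear $4 per permit; sellers bear $3 per permit.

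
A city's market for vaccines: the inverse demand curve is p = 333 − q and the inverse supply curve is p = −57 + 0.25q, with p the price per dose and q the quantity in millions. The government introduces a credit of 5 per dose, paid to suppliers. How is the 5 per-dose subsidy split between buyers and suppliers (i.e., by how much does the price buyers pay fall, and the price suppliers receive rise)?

Buyers gain 4 per dose; suppliers gain 1 per dose.

Rewrite in direct form: qd = 333 − p and qs = 4p + 228.
Before the subsidy: set 333 − p = 4p + 228 → p* = 21, q* = 312.
With a per-unit subsidy paid to suppliers, each receives p + 5 per unit sold, so supply becomes qs = 4(p + 5) + 228.
New equilibrium: buyers pay 17, suppliers receive 22, q = 316. (Wedge: pb − ps = −5.)
Gain to buyers: 4; to suppliers: 1. (They sum to 5.)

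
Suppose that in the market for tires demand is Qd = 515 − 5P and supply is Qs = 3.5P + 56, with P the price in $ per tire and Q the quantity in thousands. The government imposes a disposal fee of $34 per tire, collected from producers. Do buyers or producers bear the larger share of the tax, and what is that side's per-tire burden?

Producers bear the larger share: $20 per tire.

Before the tax: set 515 − 5P = 3.5P + 56 → P* = $54, Q* = 245.
With the tax collected from producers, supply shifts: Qs = 3.5(P − 34) + 56.
New equilibrium: buyers pay $68, producers receive $34, Q = 175. (Wedge: Pb − Ps = 34.)
Per-tire burden: buyers $14, producers $20.
Producers take the larger share because supply is less price-elastic here (demand slope 5 vs supply slope 3.5).
The less price-elastic side of the market bears the larger share of a per-unit tax.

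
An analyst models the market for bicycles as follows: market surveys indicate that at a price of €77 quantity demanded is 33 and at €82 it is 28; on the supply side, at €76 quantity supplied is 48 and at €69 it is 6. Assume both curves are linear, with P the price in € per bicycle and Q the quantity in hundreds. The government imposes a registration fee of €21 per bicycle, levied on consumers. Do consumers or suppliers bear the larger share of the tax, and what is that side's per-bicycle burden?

Demand slope: (28 − 33)/(82 − 77) = -1, so Qd = 110 − P.
Supply slope: (6 − 48)/(69 − 76) = 6, so Qs = 6P − 408.
Before the tax: set 110 − P = 6P − 408 → P* = €74, Q* = 36.
With the tax collected from consumers, demand (in seller-price terms) shifts: Qd = 110 − (P + 21).
New equilibrium: consumers pay €92, suppliers receive €71, Q = 18. (Wedge: Pb − Ps = 21.)
Per-bicycle burden: consumers €18, suppliers €3.
Consumers take the larger share because demand is less price-elastic here (demand slope 1 vs supply slope 6).
The less price-elastic side of the market bears the larger share of a per-unit tax.

Consumers bear the larger share: €18 per bicycle.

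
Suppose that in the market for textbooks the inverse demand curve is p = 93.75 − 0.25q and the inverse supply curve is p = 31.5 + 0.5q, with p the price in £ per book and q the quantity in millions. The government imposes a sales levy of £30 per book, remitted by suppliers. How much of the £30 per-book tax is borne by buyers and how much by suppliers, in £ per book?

Buyers bear £10 per book; suppliers bear £20 per book.

Inverting to q(p) form: qd = 375 − 4p; qs = 2p − 63.
Before the tax: set 375 − 4p = 2p − 63 → p* = £73, q* = 83.
With the tax collected from suppliers, supply shifts: qs = 2(p − 30) − 63.
New equilibrium: buyers pay £83, suppliers receive £53, q = 43. (Wedge: pb − ps = 30.)
Burden on buyers: £10; on suppliers: £20. (They sum to £30.)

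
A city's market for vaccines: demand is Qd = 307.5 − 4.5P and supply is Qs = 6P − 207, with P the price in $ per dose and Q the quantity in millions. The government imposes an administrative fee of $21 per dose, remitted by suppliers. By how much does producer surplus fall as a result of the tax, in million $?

Producer surplus falls by $540 million.

Before the tax: set 307.5 − 4.5P = 6P − 207 → P* = $49, Q* = 87.
With the tax collected from suppliers, supply shifts: Qs = 6(P − 21) − 207.
New equilibrium: consumers pay $61, suppliers receive $40, Q = 33. (Wedge: Pb − Ps = 21.)
ΔPS is the trapezoid between Q = 33 and Q = 87 of height $9: ½ · (87 + 33) · 9 = $540.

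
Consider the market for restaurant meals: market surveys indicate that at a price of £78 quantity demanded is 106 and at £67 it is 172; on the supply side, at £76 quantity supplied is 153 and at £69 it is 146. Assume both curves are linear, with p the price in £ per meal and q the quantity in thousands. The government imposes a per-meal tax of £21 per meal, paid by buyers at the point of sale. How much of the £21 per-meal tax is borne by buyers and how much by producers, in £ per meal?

Demand slope: (172 − 106)/(67 − 78) = -6, so qd = 574 − 6p.
Supply slope: (146 − 153)/(69 − 76) = 1, so qs = p + 77.
Before the tax: set 574 − 6p = p + 77 → p* = £71, q* = 148.
With the tax collected from buyers, demand (in seller-price terms) shifts: qd = 574 − 6(p + 21).
Solving gives q = 130 with buyers paying £74 and producers receiving £53 (the £21 wedge).
Burden on buyers: £3; on producers: £18. (They sum to £21.)

Buyers bear £3 per meal; producers bear £18 per meal.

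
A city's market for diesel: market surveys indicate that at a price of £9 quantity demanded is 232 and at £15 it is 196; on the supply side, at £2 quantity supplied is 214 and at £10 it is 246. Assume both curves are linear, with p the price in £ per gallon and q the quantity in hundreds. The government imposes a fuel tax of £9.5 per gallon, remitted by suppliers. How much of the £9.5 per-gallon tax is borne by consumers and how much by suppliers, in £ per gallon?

Demand slope: (196 − 232)/(15 − 9) = -6, so qd = 286 − 6p.
Supply slope: (246 − 214)/(10 − 2) = 4, so qs = 4p + 206.
Without the tax, 286 − 6p = 4p + 206 gives 10p = 80, so p* = £8 and q* = 238.
With the tax collected from suppliers, supply shifts: qs = 4(p − 9.5) + 206.
Solving gives q = 215.2 with consumers paying £11.8 and suppliers receiving £2.3 (the £9.5 wedge).
Burden on consumers: £3.8; on suppliers: £5.7. (They sum to £9.5.)

Consumers bear £3.8 per gallon; suppliers bear £5.7 per gallon.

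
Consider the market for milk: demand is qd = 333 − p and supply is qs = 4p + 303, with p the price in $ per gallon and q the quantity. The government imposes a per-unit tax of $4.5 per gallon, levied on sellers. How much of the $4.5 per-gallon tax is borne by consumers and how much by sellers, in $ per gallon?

Without the tax, 333 − p = 4p + 303 gives 5p = 30, so p* = $6 and q* = 327.
With the tax collected from sellers, supply shifts: qs = 4(p − 4.5) + 303.
New equilibrium: consumers pay $9.6, sellers receive $5.1, q = 323.4. (Wedge: pb − ps = 4.5.)
Burden on consumers: $3.6; on sellers: $0.9. (They sum to $4.5.)
The less price-elastic side of the market bears the larger share of a per-unit tax.

Consumers bear $3.6 per gallon; sellers bear $0.9 per gallon.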